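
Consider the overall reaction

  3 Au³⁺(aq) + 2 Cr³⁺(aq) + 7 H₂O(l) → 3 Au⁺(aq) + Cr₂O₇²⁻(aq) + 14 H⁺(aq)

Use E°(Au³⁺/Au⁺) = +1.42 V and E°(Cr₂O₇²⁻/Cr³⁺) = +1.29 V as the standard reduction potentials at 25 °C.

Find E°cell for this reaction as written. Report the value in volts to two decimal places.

+0.13 V

The Au³⁺/Au⁺ couple has the higher reduction potential, so it is the cathode; Cr₂O₇²⁻/Cr³⁺ is oxidised at the anode.
E°cell = E°(cathode) − E°(anode) = (+1.42) − (+1.29) = +0.13 V.
Since E°cell > 0, the reaction is spontaneous under standard conditions.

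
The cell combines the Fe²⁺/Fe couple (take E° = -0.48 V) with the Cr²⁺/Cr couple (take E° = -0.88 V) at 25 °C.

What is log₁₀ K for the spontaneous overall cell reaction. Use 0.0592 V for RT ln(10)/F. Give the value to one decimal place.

13.5

Cathode: Fe²⁺/Fe; anode: Cr²⁺/Cr. E°cell = +0.40 V, n = 2.
log K = nE°cell / 0.0592 = (2)(+0.40) / 0.0592 = 13.5.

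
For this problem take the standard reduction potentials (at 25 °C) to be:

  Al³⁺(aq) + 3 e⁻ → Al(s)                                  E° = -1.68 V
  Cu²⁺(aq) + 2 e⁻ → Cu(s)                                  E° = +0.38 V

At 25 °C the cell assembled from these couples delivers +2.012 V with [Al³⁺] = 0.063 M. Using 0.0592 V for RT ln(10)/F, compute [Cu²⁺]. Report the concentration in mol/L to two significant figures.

0.0038 M

Cu²⁺/Cu is the cathode, Al³⁺/Al the anode: E°cell = +2.06 V, n = 6.
Overall reaction: 3 Cu²⁺(aq) + 2 Al(s) → 3 Cu(s) + 2 Al³⁺(aq); Q = [Al³⁺]^2/[Cu²⁺]^3.
From E = E° − (0.0592/n) log Q: log Q = (E° − E)·n/0.0592 = (+2.06 − (+2.012))·6/0.0592 = 4.8649.
So 3·log[Cu²⁺] = 2·log(0.063) − log Q = -2.4013 − (4.8649) = -7.2662; log[Cu²⁺] = -7.2662 / 3 = -2.4221; [Cu²⁺] = 10^(-2.4221) ≈ 0.0038 M.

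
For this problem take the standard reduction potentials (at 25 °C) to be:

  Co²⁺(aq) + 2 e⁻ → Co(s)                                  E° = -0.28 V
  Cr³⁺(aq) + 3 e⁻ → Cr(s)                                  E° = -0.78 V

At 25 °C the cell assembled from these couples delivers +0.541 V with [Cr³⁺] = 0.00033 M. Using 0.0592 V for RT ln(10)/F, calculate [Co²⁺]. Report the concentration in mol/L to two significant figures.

0.12 M

Co²⁺/Co is the cathode, Cr³⁺/Cr the anode: E°cell = +0.50 V, n = 6.
Overall reaction: 3 Co²⁺(aq) + 2 Cr(s) → 3 Co(s) + 2 Cr³⁺(aq); Q = [Cr³⁺]^2/[Co²⁺]^3.
From E = E° − (0.0592/n) log Q: log Q = (E° − E)·n/0.0592 = (+0.50 − (+0.541))·6/0.0592 = -4.1554.
So 3·log[Co²⁺] = 2·log(0.00033) − log Q = -6.9630 − (-4.1554) = -2.8076; log[Co²⁺] = -2.8076 / 3 = -0.9359; [Co²⁺] = 10^(-0.9359) ≈ 0.12 M.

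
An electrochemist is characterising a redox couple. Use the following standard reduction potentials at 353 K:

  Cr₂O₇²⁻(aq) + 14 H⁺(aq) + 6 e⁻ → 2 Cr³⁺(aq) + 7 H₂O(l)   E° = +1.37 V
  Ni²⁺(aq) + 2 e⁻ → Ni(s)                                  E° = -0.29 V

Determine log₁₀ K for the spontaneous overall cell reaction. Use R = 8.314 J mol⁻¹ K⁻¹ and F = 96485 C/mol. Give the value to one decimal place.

142.2

Cathode: Cr₂O₇²⁻/Cr³⁺; anode: Ni²⁺/Ni. E°cell = (+1.37) − (-0.29) = +1.66 V, with n = 6.
ΔG° = −nFE° = −RT ln K, so ln K = nFE°/(RT) = (6)(96485)(+1.66) / ((8.314)(353)) = 327.442.
log₁₀ K = 327.442 / ln 10 = 142.2.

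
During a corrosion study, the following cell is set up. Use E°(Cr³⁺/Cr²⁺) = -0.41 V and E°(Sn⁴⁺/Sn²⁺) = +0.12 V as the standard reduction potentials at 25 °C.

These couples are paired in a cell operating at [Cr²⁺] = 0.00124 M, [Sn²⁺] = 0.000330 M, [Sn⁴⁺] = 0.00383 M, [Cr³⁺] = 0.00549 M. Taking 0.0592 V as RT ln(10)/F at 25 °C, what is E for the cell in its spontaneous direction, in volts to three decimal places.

Sn⁴⁺/Sn²⁺ is the cathode (higher E°), Cr³⁺/Cr²⁺ the anode: E°cell = +0.12 − (-0.41) = +0.53 V, n = 2.
Overall: Sn⁴⁺(aq) + 2 Cr²⁺(aq) → Sn²⁺(aq) + 2 Cr³⁺(aq)
Q = [Sn²⁺]·[Cr³⁺]^2 / ([Sn⁴⁺]·[Cr²⁺]^2); log Q = 0.228.
E = E° − (0.0592/n) log Q = +0.53 − (0.0592/2)(0.228) = +0.523 V.

+0.523 V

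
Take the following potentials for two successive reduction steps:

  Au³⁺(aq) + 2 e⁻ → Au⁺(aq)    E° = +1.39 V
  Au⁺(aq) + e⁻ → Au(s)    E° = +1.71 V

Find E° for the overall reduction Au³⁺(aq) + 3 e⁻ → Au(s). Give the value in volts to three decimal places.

+1.497 V

Adding the free-energy changes (−nFE°) of the two steps gives −n₃FE°₃ = −n₁FE°₁ − n₂FE°₂.
E°₃ = (2×+1.39 + 1×+1.71) / 3 = (+4.490) / 3 = +1.497 V.
E° values themselves are not directly additive — weighting by electron count is essential.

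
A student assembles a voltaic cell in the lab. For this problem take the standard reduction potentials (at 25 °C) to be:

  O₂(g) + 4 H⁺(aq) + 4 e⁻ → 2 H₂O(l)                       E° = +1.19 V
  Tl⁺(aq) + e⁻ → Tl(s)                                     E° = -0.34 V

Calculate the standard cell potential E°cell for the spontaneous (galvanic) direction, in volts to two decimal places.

+1.53 V

The O₂/H₂O couple has the higher reduction potential, so it is the cathode; Tl⁺/Tl is oxidised at the anode.
E°cell = E°(cathode) − E°(anode) = (+1.19) − (-0.34) = +1.53 V.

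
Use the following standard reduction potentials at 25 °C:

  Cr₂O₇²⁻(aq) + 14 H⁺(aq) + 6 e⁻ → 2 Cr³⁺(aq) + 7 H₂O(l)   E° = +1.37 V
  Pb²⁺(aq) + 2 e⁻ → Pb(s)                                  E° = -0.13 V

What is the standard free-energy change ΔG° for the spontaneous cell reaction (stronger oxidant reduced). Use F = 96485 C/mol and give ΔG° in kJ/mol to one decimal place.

Cr₂O₇²⁻/Cr³⁺ (E° = +1.37 V) is the cathode; Pb²⁺/Pb (E° = -0.13 V) is the anode, so E°cell = +1.50 V.
Balancing electrons gives n = 6 (lcm of 6 and 2).
ΔG° = −nFE° = −(6)(96485)(+1.50) = -868,365 J = -868.4 kJ/mol.

-868.4 kJ/mol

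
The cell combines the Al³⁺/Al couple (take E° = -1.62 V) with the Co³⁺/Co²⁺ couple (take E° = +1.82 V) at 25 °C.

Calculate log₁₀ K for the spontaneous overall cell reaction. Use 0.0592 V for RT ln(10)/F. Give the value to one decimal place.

174.3

Cathode: Co³⁺/Co²⁺; anode: Al³⁺/Al. E°cell = +3.44 V, n = 3.
log K = nE°cell / 0.0592 = (3)(+3.44) / 0.0592 = 174.3.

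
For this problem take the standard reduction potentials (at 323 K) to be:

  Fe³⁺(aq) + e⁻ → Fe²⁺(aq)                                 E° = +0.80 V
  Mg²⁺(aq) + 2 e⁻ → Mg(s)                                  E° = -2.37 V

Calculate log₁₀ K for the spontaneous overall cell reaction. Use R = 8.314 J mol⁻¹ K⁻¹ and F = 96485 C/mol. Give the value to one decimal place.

98.9

Cathode: Fe³⁺/Fe²⁺; anode: Mg²⁺/Mg. E°cell = (+0.80) − (-2.37) = +3.17 V, with n = 2.
ΔG° = −nFE° = −RT ln K, so ln K = nFE°/(RT) = (2)(96485)(+3.17) / ((8.314)(323)) = 227.791.
log₁₀ K = 227.791 / ln 10 = 98.9.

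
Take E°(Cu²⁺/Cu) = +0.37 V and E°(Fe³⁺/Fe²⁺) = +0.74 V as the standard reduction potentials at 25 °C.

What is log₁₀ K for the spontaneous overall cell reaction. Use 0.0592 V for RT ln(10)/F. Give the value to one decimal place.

Cathode: Fe³⁺/Fe²⁺; anode: Cu²⁺/Cu. E°cell = +0.37 V, n = 2.
log K = nE°cell / 0.0592 = (2)(+0.37) / 0.0592 = 12.5.

12.5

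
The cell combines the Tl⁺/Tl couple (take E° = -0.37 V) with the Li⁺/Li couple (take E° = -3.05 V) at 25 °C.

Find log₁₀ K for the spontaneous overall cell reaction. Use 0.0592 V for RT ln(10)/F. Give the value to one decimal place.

Cathode: Tl⁺/Tl; anode: Li⁺/Li. E°cell = +2.68 V, n = 1.
log K = nE°cell / 0.0592 = (1)(+2.68) / 0.0592 = 45.3.

45.3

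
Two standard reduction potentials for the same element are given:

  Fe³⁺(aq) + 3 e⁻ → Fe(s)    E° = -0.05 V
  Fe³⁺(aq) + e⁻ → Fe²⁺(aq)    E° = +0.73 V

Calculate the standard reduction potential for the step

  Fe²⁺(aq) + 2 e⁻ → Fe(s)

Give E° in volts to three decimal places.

Sequential free energies add, so n₃E°₃ = n₁E°₁ + n₂E°₂.
With n₃ = 3, and the known step contributing 1×(+0.73) V, the unknown satisfies 2·E° = 3×(-0.05) − 1×(+0.73) = -0.880.
E° = -0.880 / 2 = -0.440 V.

-0.440 V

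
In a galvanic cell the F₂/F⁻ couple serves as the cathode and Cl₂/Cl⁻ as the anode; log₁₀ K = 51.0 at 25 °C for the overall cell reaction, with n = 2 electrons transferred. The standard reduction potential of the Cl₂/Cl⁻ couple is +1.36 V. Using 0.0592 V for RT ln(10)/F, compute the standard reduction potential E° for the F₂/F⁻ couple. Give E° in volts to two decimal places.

E°cell = (0.0592/n)·log K = (0.0592/2)(51.0) = +1.510 V.
Since F₂/F⁻ is the cathode and Cl₂/Cl⁻ the anode, E°cell = E°(F₂/F⁻) − E°(Cl₂/Cl⁻).
So E°(F₂/F⁻) = E°cell + E°(Cl₂/Cl⁻) = +1.510 + (+1.36) = +2.87 V.

+2.87 V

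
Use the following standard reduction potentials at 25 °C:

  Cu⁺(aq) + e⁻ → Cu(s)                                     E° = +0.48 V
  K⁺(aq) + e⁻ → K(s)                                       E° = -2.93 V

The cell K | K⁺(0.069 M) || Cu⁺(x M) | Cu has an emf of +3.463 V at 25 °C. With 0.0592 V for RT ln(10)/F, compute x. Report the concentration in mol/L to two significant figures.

0.54 M

Cu⁺/Cu is the cathode, K⁺/K the anode: E°cell = +3.41 V, n = 1.
Overall reaction: Cu⁺(aq) + K(s) → Cu(s) + K⁺(aq); Q = [K⁺]^1/[Cu⁺]^1.
From E = E° − (0.0592/n) log Q: log Q = (E° − E)·n/0.0592 = (+3.41 − (+3.463))·1/0.0592 = -0.8953.
So 1·log[Cu⁺] = 1·log(0.069) − log Q = -1.1612 − (-0.8953) = -0.2659; [Cu⁺] = 10^(-0.2659) ≈ 0.54 M.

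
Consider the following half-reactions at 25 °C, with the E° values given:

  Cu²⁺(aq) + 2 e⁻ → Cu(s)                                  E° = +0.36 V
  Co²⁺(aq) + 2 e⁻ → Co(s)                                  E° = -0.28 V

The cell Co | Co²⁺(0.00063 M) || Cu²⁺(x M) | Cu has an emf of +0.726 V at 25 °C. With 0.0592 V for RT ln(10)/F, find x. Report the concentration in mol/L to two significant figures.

0.51 M

Cu²⁺/Cu is the cathode, Co²⁺/Co the anode: E°cell = +0.64 V, n = 2.
Overall reaction: Cu²⁺(aq) + Co(s) → Cu(s) + Co²⁺(aq); Q = [Co²⁺]^1/[Cu²⁺]^1.
From E = E° − (0.0592/n) log Q: log Q = (E° − E)·n/0.0592 = (+0.64 − (+0.726))·2/0.0592 = -2.9054.
So 1·log[Cu²⁺] = 1·log(0.00063) − log Q = -3.2007 − (-2.9054) = -0.2953; [Cu²⁺] = 10^(-0.2953) ≈ 0.51 M.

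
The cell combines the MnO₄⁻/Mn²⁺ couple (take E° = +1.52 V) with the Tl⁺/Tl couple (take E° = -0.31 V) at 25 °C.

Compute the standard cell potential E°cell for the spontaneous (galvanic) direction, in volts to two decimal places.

The MnO₄⁻/Mn²⁺ couple has the higher reduction potential, so it is the cathode; Tl⁺/Tl is oxidised at the anode.
E°cell = E°(cathode) − E°(anode) = (+1.52) − (-0.31) = +1.83 V.

+1.83 V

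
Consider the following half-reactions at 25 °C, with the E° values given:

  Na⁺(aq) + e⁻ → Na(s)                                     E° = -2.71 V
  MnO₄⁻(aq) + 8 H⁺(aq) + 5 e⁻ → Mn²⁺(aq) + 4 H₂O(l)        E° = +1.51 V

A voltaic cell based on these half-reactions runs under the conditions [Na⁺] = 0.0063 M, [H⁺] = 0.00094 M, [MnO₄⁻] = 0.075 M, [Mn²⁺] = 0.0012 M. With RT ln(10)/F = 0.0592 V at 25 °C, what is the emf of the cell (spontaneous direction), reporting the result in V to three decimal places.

MnO₄⁻/Mn²⁺ is the cathode (higher E°), Na⁺/Na the anode: E°cell = +1.51 − (-2.71) = +4.22 V, n = 5.
Overall: MnO₄⁻(aq) + 8 H⁺(aq) + 5 Na(s) → Mn²⁺(aq) + 4 H₂O(l) + 5 Na⁺(aq)
Q = [Mn²⁺]·[Na⁺]^5 / ([MnO₄⁻]·[H⁺]^8); log Q = 11.416.
E = E° − (0.0592/n) log Q = +4.22 − (0.0592/5)(11.416) = +4.085 V.

+4.085 V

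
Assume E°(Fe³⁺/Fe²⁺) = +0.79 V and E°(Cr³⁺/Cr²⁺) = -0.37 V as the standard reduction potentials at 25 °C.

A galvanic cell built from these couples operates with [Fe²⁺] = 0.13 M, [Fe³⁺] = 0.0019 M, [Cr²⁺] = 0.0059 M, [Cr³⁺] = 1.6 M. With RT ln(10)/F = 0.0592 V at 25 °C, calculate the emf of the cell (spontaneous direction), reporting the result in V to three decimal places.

Fe³⁺/Fe²⁺ is the cathode (higher E°), Cr³⁺/Cr²⁺ the anode: E°cell = +0.79 − (-0.37) = +1.16 V, n = 1.
Overall: Fe³⁺(aq) + Cr²⁺(aq) → Fe²⁺(aq) + Cr³⁺(aq)
Q = [Fe²⁺]·[Cr³⁺] / ([Fe³⁺]·[Cr²⁺]); log Q = 4.268.
E = E° − (0.0592/n) log Q = +1.16 − (0.0592/1)(4.268) = +0.907 V.

+0.907 V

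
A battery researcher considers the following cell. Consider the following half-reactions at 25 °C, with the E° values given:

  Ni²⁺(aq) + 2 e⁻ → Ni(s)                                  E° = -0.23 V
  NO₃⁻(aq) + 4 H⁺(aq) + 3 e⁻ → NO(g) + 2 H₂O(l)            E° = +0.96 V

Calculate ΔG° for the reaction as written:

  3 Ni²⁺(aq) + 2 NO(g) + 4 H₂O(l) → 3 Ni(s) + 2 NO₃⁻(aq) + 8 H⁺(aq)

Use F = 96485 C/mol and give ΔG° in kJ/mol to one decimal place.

As written, Ni²⁺/Ni is reduced (cathode) and NO₃⁻/NO is oxidised (anode), so E°cell = (-0.23) − (+0.96) = -1.19 V.
Balancing electrons gives n = 6.
ΔG° = −nFE° = −(6)(96485)(-1.19) = 688,903 J = +688.9 kJ/mol.

+688.9 kJ/mol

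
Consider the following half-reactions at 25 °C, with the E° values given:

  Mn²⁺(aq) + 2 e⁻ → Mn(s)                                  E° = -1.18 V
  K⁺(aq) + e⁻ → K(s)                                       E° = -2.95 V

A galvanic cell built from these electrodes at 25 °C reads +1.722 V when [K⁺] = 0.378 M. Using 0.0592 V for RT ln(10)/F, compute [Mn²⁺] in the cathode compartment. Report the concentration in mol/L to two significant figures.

0.0034 M

Mn²⁺/Mn is the cathode, K⁺/K the anode: E°cell = +1.77 V, n = 2.
Overall reaction: Mn²⁺(aq) + 2 K(s) → Mn(s) + 2 K⁺(aq); Q = [K⁺]^2/[Mn²⁺]^1.
From E = E° − (0.0592/n) log Q: log Q = (E° − E)·n/0.0592 = (+1.77 − (+1.722))·2/0.0592 = 1.6216.
So 1·log[Mn²⁺] = 2·log(0.378) − log Q = -0.8450 − (1.6216) = -2.4666; [Mn²⁺] = 10^(-2.4666) ≈ 0.0034 M.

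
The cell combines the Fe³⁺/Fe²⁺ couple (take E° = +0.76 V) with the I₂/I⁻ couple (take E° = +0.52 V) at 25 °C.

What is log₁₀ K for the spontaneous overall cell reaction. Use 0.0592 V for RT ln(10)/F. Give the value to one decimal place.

Cathode: Fe³⁺/Fe²⁺; anode: I₂/I⁻. E°cell = +0.24 V, n = 2.
log K = nE°cell / 0.0592 = (2)(+0.24) / 0.0592 = 8.1.

8.1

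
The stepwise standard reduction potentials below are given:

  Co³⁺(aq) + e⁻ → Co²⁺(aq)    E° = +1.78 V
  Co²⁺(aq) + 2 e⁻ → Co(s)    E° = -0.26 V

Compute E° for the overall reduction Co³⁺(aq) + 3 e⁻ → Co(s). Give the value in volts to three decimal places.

Adding the free-energy changes (−nFE°) of the two steps gives −n₃FE°₃ = −n₁FE°₁ − n₂FE°₂.
E°₃ = (1×+1.78 + 2×-0.26) / 3 = (+1.260) / 3 = +0.420 V.

+0.420 V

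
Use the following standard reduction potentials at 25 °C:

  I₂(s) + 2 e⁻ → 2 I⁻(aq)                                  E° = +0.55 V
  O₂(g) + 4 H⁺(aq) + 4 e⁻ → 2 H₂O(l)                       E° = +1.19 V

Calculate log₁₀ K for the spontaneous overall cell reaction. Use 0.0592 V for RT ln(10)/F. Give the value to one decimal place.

43.2

Cathode: O₂/H₂O; anode: I₂/I⁻. E°cell = +0.64 V, n = 4.
log K = nE°cell / 0.0592 = (4)(+0.64) / 0.0592 = 43.2.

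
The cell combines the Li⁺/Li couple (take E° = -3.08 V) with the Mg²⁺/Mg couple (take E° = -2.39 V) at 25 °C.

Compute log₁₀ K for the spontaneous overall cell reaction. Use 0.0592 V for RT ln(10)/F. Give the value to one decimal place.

Cathode: Mg²⁺/Mg; anode: Li⁺/Li. E°cell = +0.69 V, n = 2.
log K = nE°cell / 0.0592 = (2)(+0.69) / 0.0592 = 23.3.

23.3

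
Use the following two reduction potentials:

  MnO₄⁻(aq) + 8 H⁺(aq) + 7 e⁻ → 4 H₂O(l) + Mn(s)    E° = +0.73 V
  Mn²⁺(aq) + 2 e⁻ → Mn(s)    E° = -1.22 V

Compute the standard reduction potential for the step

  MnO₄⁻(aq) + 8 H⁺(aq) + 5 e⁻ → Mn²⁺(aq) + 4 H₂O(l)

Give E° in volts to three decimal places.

+1.510 V

Sequential free energies add, so n₃E°₃ = n₁E°₁ + n₂E°₂.
With n₃ = 7, and the known step contributing 2×(-1.22) V, the unknown satisfies 5·E° = 7×(+0.73) − 2×(-1.22) = +7.550.
E° = +7.550 / 5 = +1.510 V.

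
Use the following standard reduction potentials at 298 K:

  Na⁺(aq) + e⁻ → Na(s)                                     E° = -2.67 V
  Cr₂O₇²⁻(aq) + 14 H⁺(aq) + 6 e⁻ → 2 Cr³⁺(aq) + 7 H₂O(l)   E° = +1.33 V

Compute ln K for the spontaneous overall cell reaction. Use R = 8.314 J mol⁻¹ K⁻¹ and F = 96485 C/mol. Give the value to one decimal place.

934.6

Cathode: Cr₂O₇²⁻/Cr³⁺; anode: Na⁺/Na. E°cell = (+1.33) − (-2.67) = +4.00 V, with n = 6.
ΔG° = −nFE° = −RT ln K, so ln K = nFE°/(RT) = (6)(96485)(+4.00) / ((8.314)(298)) = 934.641.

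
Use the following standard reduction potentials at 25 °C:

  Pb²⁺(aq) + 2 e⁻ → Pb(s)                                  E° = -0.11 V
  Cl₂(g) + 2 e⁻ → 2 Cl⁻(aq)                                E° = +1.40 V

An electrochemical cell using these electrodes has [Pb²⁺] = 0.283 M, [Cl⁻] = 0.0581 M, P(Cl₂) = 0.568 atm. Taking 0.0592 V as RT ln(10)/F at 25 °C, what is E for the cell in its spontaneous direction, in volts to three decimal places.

+1.592 V

Cl₂/Cl⁻ is the cathode (higher E°), Pb²⁺/Pb the anode: E°cell = +1.40 − (-0.11) = +1.51 V, n = 2.
Overall: Cl₂(g) + Pb(s) → 2 Cl⁻(aq) + Pb²⁺(aq)
Q = [Cl⁻]^2·[Pb²⁺] / (P(Cl₂)); log Q = -2.774.
E = E° − (0.0592/n) log Q = +1.51 − (0.0592/2)(-2.774) = +1.592 V.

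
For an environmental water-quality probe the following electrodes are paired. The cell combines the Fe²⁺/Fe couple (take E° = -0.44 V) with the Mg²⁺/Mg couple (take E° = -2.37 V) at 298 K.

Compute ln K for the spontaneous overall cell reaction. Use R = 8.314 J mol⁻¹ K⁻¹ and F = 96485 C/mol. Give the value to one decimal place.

150.3

Cathode: Fe²⁺/Fe; anode: Mg²⁺/Mg. E°cell = (-0.44) − (-2.37) = +1.93 V, with n = 2.
ΔG° = −nFE° = −RT ln K, so ln K = nFE°/(RT) = (2)(96485)(+1.93) / ((8.314)(298)) = 150.321.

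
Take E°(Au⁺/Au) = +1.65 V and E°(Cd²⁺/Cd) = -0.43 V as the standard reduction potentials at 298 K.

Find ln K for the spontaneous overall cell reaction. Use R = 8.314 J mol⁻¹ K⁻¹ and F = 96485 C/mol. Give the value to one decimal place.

162.0

Cathode: Au⁺/Au; anode: Cd²⁺/Cd. E°cell = (+1.65) − (-0.43) = +2.08 V, with n = 2.
ΔG° = −nFE° = −RT ln K, so ln K = nFE°/(RT) = (2)(96485)(+2.08) / ((8.314)(298)) = 162.004.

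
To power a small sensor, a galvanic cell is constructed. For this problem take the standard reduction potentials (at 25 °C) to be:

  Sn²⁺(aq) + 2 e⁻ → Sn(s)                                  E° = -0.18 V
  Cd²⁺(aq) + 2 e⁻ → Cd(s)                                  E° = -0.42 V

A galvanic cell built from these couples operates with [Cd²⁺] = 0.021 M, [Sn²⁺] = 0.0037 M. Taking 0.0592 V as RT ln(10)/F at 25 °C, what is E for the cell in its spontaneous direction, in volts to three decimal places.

+0.218 V

Sn²⁺/Sn is the cathode (higher E°), Cd²⁺/Cd the anode: E°cell = -0.18 − (-0.42) = +0.24 V, n = 2.
Overall: Sn²⁺(aq) + Cd(s) → Sn(s) + Cd²⁺(aq)
Q = [Cd²⁺] / ([Sn²⁺]); log Q = 0.754.
E = E° − (0.0592/n) log Q = +0.24 − (0.0592/2)(0.754) = +0.218 V.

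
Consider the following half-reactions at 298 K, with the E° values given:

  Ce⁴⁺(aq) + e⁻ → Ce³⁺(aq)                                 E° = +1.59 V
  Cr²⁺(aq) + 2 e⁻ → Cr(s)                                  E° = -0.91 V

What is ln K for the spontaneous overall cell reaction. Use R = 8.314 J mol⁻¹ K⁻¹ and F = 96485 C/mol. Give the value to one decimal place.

194.7

Cathode: Ce⁴⁺/Ce³⁺; anode: Cr²⁺/Cr. E°cell = (+1.59) − (-0.91) = +2.50 V, with n = 2.
ΔG° = −nFE° = −RT ln K, so ln K = nFE°/(RT) = (2)(96485)(+2.50) / ((8.314)(298)) = 194.717.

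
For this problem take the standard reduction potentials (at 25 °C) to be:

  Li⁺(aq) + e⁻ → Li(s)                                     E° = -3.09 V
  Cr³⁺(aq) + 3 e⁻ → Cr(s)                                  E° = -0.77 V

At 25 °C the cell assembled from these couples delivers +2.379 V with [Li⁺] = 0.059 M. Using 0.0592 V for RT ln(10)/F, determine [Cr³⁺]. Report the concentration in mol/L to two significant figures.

0.20 M

Cr³⁺/Cr is the cathode, Li⁺/Li the anode: E°cell = +2.32 V, n = 3.
Overall reaction: Cr³⁺(aq) + 3 Li(s) → Cr(s) + 3 Li⁺(aq); Q = [Li⁺]^3/[Cr³⁺]^1.
From E = E° − (0.0592/n) log Q: log Q = (E° − E)·n/0.0592 = (+2.32 − (+2.379))·3/0.0592 = -2.9899.
So 1·log[Cr³⁺] = 3·log(0.059) − log Q = -3.6874 − (-2.9899) = -0.6975; [Cr³⁺] = 10^(-0.6975) ≈ 0.20 M.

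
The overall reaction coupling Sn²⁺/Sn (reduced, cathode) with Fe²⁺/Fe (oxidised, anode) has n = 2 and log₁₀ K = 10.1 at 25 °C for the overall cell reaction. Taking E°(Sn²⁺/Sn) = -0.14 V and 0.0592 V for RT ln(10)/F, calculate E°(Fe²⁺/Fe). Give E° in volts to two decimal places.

E°cell = (0.0592/n)·log K = (0.0592/2)(10.1) = +0.299 V.
Since Sn²⁺/Sn is the cathode and Fe²⁺/Fe the anode, E°cell = E°(Sn²⁺/Sn) − E°(Fe²⁺/Fe).
So E°(Fe²⁺/Fe) = E°(Sn²⁺/Sn) − E°cell = (-0.14) − (+0.299) = -0.44 V.

-0.44 V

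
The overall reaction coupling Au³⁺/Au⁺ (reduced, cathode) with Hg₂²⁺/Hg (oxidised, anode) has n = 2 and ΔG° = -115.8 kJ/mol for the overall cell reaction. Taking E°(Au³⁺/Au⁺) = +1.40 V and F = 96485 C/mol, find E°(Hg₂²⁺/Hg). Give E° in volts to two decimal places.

+0.80 V

E°cell = −ΔG°/(nF) = −(-115.8×10³)/((2)(96485)) = +0.600 V.
Since Au³⁺/Au⁺ is the cathode and Hg₂²⁺/Hg the anode, E°cell = E°(Au³⁺/Au⁺) − E°(Hg₂²⁺/Hg).
So E°(Hg₂²⁺/Hg) = E°(Au³⁺/Au⁺) − E°cell = (+1.40) − (+0.600) = +0.80 V.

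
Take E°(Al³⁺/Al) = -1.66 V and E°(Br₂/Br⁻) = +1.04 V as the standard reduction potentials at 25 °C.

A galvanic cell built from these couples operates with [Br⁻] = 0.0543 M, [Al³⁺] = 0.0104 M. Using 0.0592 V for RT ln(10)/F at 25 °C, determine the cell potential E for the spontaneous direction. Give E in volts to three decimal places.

+2.814 V

Br₂/Br⁻ is the cathode (higher E°), Al³⁺/Al the anode: E°cell = +1.04 − (-1.66) = +2.70 V, n = 6.
Overall: 3 Br₂(l) + 2 Al(s) → 6 Br⁻(aq) + 2 Al³⁺(aq)
Q = [Br⁻]^6·[Al³⁺]^2; log Q = -11.557.
E = E° − (0.0592/n) log Q = +2.70 − (0.0592/6)(-11.557) = +2.814 V.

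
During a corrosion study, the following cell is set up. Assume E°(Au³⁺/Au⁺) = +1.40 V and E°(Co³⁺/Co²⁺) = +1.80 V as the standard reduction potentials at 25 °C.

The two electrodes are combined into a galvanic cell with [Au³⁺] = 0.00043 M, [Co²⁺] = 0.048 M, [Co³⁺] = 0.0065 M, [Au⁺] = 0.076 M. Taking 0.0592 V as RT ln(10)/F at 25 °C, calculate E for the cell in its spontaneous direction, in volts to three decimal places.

Co³⁺/Co²⁺ is the cathode (higher E°), Au³⁺/Au⁺ the anode: E°cell = +1.80 − (+1.40) = +0.40 V, n = 2.
Overall: 2 Co³⁺(aq) + Au⁺(aq) → 2 Co²⁺(aq) + Au³⁺(aq)
Q = [Co²⁺]^2·[Au³⁺] / ([Co³⁺]^2·[Au⁺]); log Q = -0.511.
E = E° − (0.0592/n) log Q = +0.40 − (0.0592/2)(-0.511) = +0.415 V.

+0.415 V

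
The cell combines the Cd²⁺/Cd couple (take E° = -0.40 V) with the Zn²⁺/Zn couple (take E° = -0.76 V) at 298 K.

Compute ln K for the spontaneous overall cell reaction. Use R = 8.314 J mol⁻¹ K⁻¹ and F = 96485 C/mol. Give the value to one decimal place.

Cathode: Cd²⁺/Cd; anode: Zn²⁺/Zn. E°cell = (-0.40) − (-0.76) = +0.36 V, with n = 2.
ΔG° = −nFE° = −RT ln K, so ln K = nFE°/(RT) = (2)(96485)(+0.36) / ((8.314)(298)) = 28.039.

28.0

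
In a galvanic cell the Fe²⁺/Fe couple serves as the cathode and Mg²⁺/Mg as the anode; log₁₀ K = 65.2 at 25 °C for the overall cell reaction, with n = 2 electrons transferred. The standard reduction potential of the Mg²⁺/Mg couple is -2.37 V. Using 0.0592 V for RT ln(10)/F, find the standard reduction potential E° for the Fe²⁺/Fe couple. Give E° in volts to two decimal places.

-0.44 V

E°cell = (0.0592/n)·log K = (0.0592/2)(65.2) = +1.930 V.
Since Fe²⁺/Fe is the cathode and Mg²⁺/Mg the anode, E°cell = E°(Fe²⁺/Fe) − E°(Mg²⁺/Mg).
So E°(Fe²⁺/Fe) = E°cell + E°(Mg²⁺/Mg) = +1.930 + (-2.37) = -0.44 V.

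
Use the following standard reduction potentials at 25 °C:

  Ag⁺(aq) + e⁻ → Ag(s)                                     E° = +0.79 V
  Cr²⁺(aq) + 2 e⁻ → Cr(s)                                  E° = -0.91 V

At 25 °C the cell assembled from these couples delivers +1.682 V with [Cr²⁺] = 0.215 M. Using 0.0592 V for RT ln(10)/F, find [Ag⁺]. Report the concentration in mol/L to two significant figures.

Ag⁺/Ag is the cathode, Cr²⁺/Cr the anode: E°cell = +1.70 V, n = 2.
Overall reaction: 2 Ag⁺(aq) + Cr(s) → 2 Ag(s) + Cr²⁺(aq); Q = [Cr²⁺]^1/[Ag⁺]^2.
From E = E° − (0.0592/n) log Q: log Q = (E° − E)·n/0.0592 = (+1.70 − (+1.682))·2/0.0592 = 0.6081.
So 2·log[Ag⁺] = 1·log(0.215) − log Q = -0.6676 − (0.6081) = -1.2757; log[Ag⁺] = -1.2757 / 2 = -0.6379; [Ag⁺] = 10^(-0.6379) ≈ 0.23 M.

0.23 M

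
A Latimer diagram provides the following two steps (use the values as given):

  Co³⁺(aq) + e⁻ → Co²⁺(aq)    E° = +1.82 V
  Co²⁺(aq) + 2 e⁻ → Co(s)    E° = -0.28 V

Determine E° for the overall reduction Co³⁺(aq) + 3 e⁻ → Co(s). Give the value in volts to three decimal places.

Since ΔG° = −nFE° is additive over sequential reductions, n₃E°₃ = n₁E°₁ + n₂E°₂.
E°₃ = (1×+1.82 + 2×-0.28) / 3 = (+1.260) / 3 = +0.420 V.

+0.420 V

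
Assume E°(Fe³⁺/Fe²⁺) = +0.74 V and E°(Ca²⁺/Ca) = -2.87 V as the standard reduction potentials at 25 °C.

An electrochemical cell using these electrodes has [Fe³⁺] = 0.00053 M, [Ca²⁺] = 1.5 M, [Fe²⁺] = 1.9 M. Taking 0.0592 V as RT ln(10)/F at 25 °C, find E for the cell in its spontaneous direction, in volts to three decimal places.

+3.394 V

Fe³⁺/Fe²⁺ is the cathode (higher E°), Ca²⁺/Ca the anode: E°cell = +0.74 − (-2.87) = +3.61 V, n = 2.
Overall: 2 Fe³⁺(aq) + Ca(s) → 2 Fe²⁺(aq) + Ca²⁺(aq)
Q = [Fe²⁺]^2·[Ca²⁺] / ([Fe³⁺]^2); log Q = 7.285.
E = E° − (0.0592/n) log Q = +3.61 − (0.0592/2)(7.285) = +3.394 V.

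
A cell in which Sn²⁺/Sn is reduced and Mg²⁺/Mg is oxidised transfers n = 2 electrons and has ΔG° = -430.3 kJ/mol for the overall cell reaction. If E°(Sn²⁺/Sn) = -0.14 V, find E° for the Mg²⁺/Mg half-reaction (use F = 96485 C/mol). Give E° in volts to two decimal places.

-2.37 V

E°cell = −ΔG°/(nF) = −(-430.3×10³)/((2)(96485)) = +2.230 V.
Since Sn²⁺/Sn is the cathode and Mg²⁺/Mg the anode, E°cell = E°(Sn²⁺/Sn) − E°(Mg²⁺/Mg).
So E°(Mg²⁺/Mg) = E°(Sn²⁺/Sn) − E°cell = (-0.14) − (+2.230) = -2.37 V.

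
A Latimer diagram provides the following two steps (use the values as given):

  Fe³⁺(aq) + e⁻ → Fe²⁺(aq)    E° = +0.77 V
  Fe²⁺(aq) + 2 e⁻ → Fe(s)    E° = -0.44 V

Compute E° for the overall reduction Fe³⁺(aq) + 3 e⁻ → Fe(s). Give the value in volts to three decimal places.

Standard free energies of sequential steps add: ΔG°₃ = ΔG°₁ + ΔG°₂, so n₃E°₃ = n₁E°₁ + n₂E°₂.
E°₃ = (1×+0.77 + 2×-0.44) / 3 = (-0.110) / 3 = -0.037 V.

-0.037 V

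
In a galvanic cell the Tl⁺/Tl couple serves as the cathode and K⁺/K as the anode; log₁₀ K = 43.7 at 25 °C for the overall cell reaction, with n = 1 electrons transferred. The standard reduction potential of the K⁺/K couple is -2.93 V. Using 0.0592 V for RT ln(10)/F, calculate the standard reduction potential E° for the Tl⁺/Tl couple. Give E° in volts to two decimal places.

-0.34 V

E°cell = (0.0592/n)·log K = (0.0592/1)(43.7) = +2.587 V.
Since Tl⁺/Tl is the cathode and K⁺/K the anode, E°cell = E°(Tl⁺/Tl) − E°(K⁺/K).
So E°(Tl⁺/Tl) = E°cell + E°(K⁺/K) = +2.587 + (-2.93) = -0.34 V.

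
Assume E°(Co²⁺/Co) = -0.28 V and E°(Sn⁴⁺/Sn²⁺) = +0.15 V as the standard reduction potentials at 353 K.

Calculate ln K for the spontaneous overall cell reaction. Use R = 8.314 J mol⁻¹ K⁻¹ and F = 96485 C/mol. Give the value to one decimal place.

28.3

Cathode: Sn⁴⁺/Sn²⁺; anode: Co²⁺/Co. E°cell = (+0.15) − (-0.28) = +0.43 V, with n = 2.
ΔG° = −nFE° = −RT ln K, so ln K = nFE°/(RT) = (2)(96485)(+0.43) / ((8.314)(353)) = 28.273.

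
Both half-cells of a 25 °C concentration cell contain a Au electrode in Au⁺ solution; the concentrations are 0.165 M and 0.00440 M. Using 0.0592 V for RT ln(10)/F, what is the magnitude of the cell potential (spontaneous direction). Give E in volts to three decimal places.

For a concentration cell E°cell = 0. The 0.165 M side is the cathode (reduction is favoured where [Au⁺] is higher).
With n = 1, E = −(0.0592/1) log([Au⁺]ₐₙ/[Au⁺]꜀ₐₜ) = −(0.0592/1) log(0.0044/0.165) = −(0.0592/1)(-1.574) = +0.093 V.

+0.093 V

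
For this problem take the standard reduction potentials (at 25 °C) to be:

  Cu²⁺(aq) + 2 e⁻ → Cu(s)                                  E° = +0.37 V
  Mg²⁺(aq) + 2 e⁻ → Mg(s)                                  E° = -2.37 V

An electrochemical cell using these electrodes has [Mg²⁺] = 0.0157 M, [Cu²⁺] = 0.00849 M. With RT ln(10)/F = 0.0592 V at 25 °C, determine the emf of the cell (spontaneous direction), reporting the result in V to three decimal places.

+2.732 V

Cu²⁺/Cu is the cathode (higher E°), Mg²⁺/Mg the anode: E°cell = +0.37 − (-2.37) = +2.74 V, n = 2.
Overall: Cu²⁺(aq) + Mg(s) → Cu(s) + Mg²⁺(aq)
Q = [Mg²⁺] / ([Cu²⁺]); log Q = 0.267.
E = E° − (0.0592/n) log Q = +2.74 − (0.0592/2)(0.267) = +2.732 V.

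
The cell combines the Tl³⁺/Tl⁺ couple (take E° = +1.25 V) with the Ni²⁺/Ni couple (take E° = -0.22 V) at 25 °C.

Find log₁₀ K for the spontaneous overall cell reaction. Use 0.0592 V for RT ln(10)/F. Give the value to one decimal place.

49.7

Cathode: Tl³⁺/Tl⁺; anode: Ni²⁺/Ni. E°cell = +1.47 V, n = 2.
log K = nE°cell / 0.0592 = (2)(+1.47) / 0.0592 = 49.7.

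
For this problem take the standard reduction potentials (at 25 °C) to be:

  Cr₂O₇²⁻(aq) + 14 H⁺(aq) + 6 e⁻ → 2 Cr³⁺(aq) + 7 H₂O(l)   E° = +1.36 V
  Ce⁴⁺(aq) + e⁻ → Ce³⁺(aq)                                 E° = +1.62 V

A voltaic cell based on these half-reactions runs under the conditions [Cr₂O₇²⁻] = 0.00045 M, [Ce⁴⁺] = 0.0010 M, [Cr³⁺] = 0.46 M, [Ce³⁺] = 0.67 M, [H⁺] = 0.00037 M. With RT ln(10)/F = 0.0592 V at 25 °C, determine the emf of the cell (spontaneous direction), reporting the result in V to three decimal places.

+0.593 V

Ce⁴⁺/Ce³⁺ is the cathode (higher E°), Cr₂O₇²⁻/Cr³⁺ the anode: E°cell = +1.62 − (+1.36) = +0.26 V, n = 6.
Overall: 6 Ce⁴⁺(aq) + 2 Cr³⁺(aq) + 7 H₂O(l) → 6 Ce³⁺(aq) + Cr₂O₇²⁻(aq) + 14 H⁺(aq)
Q = [Ce³⁺]^6·[Cr₂O₇²⁻]·[H⁺]^14 / ([Ce⁴⁺]^6·[Cr³⁺]^2); log Q = -33.761.
E = E° − (0.0592/n) log Q = +0.26 − (0.0592/6)(-33.761) = +0.593 V.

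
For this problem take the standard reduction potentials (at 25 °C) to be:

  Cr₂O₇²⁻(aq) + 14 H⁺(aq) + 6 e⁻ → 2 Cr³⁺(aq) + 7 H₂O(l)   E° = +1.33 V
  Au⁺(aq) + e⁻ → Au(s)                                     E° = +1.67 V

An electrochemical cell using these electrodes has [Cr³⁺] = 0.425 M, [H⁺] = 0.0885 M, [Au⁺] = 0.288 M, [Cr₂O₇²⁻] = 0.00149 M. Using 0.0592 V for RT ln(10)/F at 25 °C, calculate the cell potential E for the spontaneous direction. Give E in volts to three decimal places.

+0.474 V

Au⁺/Au is the cathode (higher E°), Cr₂O₇²⁻/Cr³⁺ the anode: E°cell = +1.67 − (+1.33) = +0.34 V, n = 6.
Overall: 6 Au⁺(aq) + 2 Cr³⁺(aq) + 7 H₂O(l) → 6 Au(s) + Cr₂O₇²⁻(aq) + 14 H⁺(aq)
Q = [Cr₂O₇²⁻]·[H⁺]^14 / ([Au⁺]^6·[Cr³⁺]^2); log Q = -13.583.
E = E° − (0.0592/n) log Q = +0.34 − (0.0592/6)(-13.583) = +0.474 V.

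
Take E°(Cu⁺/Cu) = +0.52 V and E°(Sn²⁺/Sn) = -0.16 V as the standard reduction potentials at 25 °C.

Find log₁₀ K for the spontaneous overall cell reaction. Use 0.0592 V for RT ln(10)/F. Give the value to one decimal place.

23.0

Cathode: Cu⁺/Cu; anode: Sn²⁺/Sn. E°cell = +0.68 V, n = 2.
log K = nE°cell / 0.0592 = (2)(+0.68) / 0.0592 = 23.0.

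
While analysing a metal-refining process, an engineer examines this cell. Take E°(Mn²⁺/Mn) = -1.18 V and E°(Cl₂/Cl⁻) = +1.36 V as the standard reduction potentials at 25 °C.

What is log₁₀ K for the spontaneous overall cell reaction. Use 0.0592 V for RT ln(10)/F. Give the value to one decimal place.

Cathode: Cl₂/Cl⁻; anode: Mn²⁺/Mn. E°cell = +2.54 V, n = 2.
log K = nE°cell / 0.0592 = (2)(+2.54) / 0.0592 = 85.8.

85.8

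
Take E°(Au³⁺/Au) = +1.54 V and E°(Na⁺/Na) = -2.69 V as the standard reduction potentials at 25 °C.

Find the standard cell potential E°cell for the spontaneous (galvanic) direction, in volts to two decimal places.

The Au³⁺/Au couple has the higher reduction potential, so it is the cathode; Na⁺/Na is oxidised at the anode.
E°cell = E°(cathode) − E°(anode) = (+1.54) − (-2.69) = +4.23 V.

+4.23 V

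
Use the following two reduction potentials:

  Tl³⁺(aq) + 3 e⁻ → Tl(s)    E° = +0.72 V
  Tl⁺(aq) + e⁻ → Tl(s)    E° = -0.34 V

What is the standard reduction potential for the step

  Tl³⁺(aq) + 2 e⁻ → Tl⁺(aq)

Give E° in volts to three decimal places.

+1.250 V

Sequential free energies add, so n₃E°₃ = n₁E°₁ + n₂E°₂.
With n₃ = 3, and the known step contributing 1×(-0.34) V, the unknown satisfies 2·E° = 3×(+0.72) − 1×(-0.34) = +2.500.
E° = +2.500 / 2 = +1.250 V.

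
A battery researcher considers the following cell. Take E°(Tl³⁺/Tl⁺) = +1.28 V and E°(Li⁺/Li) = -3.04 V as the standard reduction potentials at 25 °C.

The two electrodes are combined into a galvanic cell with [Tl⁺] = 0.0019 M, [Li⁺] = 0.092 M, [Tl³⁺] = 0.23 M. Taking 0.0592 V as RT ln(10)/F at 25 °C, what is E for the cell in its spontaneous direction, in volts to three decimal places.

Tl³⁺/Tl⁺ is the cathode (higher E°), Li⁺/Li the anode: E°cell = +1.28 − (-3.04) = +4.32 V, n = 2.
Overall: Tl³⁺(aq) + 2 Li(s) → Tl⁺(aq) + 2 Li⁺(aq)
Q = [Tl⁺]·[Li⁺]^2 / ([Tl³⁺]); log Q = -4.155.
E = E° − (0.0592/n) log Q = +4.32 − (0.0592/2)(-4.155) = +4.443 V.

+4.443 V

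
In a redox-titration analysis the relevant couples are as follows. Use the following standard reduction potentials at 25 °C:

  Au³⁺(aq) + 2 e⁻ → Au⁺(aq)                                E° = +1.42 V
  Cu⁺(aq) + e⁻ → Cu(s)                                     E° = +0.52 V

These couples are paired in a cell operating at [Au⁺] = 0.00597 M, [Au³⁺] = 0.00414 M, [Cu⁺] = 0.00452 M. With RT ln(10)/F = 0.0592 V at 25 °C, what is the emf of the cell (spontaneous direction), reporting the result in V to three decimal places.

Au³⁺/Au⁺ is the cathode (higher E°), Cu⁺/Cu the anode: E°cell = +1.42 − (+0.52) = +0.90 V, n = 2.
Overall: Au³⁺(aq) + 2 Cu(s) → Au⁺(aq) + 2 Cu⁺(aq)
Q = [Au⁺]·[Cu⁺]^2 / ([Au³⁺]); log Q = -4.531.
E = E° − (0.0592/n) log Q = +0.90 − (0.0592/2)(-4.531) = +1.034 V.

+1.034 V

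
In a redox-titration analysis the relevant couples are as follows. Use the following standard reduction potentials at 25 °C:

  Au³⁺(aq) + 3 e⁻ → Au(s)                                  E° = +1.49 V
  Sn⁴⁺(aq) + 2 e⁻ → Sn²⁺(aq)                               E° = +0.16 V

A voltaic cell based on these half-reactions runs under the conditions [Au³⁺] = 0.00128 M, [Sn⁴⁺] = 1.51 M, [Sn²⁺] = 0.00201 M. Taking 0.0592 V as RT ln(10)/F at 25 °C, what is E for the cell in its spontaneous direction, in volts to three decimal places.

Au³⁺/Au is the cathode (higher E°), Sn⁴⁺/Sn²⁺ the anode: E°cell = +1.49 − (+0.16) = +1.33 V, n = 6.
Overall: 2 Au³⁺(aq) + 3 Sn²⁺(aq) → 2 Au(s) + 3 Sn⁴⁺(aq)
Q = [Sn⁴⁺]^3 / ([Au³⁺]^2·[Sn²⁺]^3); log Q = 14.413.
E = E° − (0.0592/n) log Q = +1.33 − (0.0592/6)(14.413) = +1.188 V.

+1.188 V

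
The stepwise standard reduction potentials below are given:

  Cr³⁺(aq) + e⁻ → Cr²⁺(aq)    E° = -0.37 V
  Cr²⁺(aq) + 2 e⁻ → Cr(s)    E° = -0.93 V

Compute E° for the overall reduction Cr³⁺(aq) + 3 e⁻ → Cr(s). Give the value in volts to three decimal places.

Standard free energies of sequential steps add: ΔG°₃ = ΔG°₁ + ΔG°₂, so n₃E°₃ = n₁E°₁ + n₂E°₂.
E°₃ = (1×-0.37 + 2×-0.93) / 3 = (-2.230) / 3 = -0.743 V.

-0.743 V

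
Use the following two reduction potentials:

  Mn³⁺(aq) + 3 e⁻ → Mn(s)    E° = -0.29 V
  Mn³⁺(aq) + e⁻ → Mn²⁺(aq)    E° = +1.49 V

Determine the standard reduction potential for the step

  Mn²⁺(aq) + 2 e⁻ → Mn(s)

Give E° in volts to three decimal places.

-1.180 V

Sequential free energies add, so n₃E°₃ = n₁E°₁ + n₂E°₂.
With n₃ = 3, and the known step contributing 1×(+1.49) V, the unknown satisfies 2·E° = 3×(-0.29) − 1×(+1.49) = -2.360.
E° = -2.360 / 2 = -1.180 V.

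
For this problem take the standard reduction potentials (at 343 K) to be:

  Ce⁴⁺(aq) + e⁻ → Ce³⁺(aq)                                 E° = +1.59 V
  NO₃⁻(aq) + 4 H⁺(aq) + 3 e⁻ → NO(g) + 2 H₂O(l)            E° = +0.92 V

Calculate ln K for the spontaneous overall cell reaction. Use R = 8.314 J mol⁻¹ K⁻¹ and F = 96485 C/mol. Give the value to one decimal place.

68.0

Cathode: Ce⁴⁺/Ce³⁺; anode: NO₃⁻/NO. E°cell = (+1.59) − (+0.92) = +0.67 V, with n = 3.
ΔG° = −nFE° = −RT ln K, so ln K = nFE°/(RT) = (3)(96485)(+0.67) / ((8.314)(343)) = 68.007.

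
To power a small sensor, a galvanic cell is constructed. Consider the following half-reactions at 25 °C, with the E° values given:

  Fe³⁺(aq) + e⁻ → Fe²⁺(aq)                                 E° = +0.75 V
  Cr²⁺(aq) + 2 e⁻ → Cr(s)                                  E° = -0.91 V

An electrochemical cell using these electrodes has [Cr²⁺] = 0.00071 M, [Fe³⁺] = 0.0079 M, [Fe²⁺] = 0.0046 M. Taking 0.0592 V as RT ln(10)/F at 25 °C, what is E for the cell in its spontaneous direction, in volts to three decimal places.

+1.767 V

Fe³⁺/Fe²⁺ is the cathode (higher E°), Cr²⁺/Cr the anode: E°cell = +0.75 − (-0.91) = +1.66 V, n = 2.
Overall: 2 Fe³⁺(aq) + Cr(s) → 2 Fe²⁺(aq) + Cr²⁺(aq)
Q = [Fe²⁺]^2·[Cr²⁺] / ([Fe³⁺]^2); log Q = -3.618.
E = E° − (0.0592/n) log Q = +1.66 − (0.0592/2)(-3.618) = +1.767 V.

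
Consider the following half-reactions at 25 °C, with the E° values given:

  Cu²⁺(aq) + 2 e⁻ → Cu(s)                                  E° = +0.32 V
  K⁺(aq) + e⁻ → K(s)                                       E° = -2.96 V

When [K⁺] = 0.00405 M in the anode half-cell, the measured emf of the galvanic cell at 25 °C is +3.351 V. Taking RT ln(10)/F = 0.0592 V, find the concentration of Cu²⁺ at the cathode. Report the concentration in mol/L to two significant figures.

0.0041 M

Cu²⁺/Cu is the cathode, K⁺/K the anode: E°cell = +3.28 V, n = 2.
Overall reaction: Cu²⁺(aq) + 2 K(s) → Cu(s) + 2 K⁺(aq); Q = [K⁺]^2/[Cu²⁺]^1.
From E = E° − (0.0592/n) log Q: log Q = (E° − E)·n/0.0592 = (+3.28 − (+3.351))·2/0.0592 = -2.3986.
So 1·log[Cu²⁺] = 2·log(0.00405) − log Q = -4.7851 − (-2.3986) = -2.3865; [Cu²⁺] = 10^(-2.3865) ≈ 0.0041 M.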